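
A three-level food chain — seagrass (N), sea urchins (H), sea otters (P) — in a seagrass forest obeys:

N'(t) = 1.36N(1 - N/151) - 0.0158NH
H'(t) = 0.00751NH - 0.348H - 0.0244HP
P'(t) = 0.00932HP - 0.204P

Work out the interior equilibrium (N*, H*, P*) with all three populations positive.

N* ≈ 113, H* ≈ 21.9, P* ≈ 20.4

From dP/dt = 0: 0.00932H* = 0.204, so H* = 21.9.
From dN/dt = 0: 1.36(1 - N*/151) = 0.0158·21.9, giving N* = 151·(1 - 0.254) = 113.
From dH/dt = 0: 0.00751·113 - 0.348 = 0.0244P*, so P* = 0.498/0.0244 = 20.4.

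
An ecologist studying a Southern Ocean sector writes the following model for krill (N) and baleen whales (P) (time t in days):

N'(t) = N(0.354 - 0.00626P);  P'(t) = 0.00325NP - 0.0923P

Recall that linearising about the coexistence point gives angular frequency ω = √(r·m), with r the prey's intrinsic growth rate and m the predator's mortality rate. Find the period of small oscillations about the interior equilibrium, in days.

T ≈ 34.8 days

Here r = 0.354 and m = 0.0923, so r·m = 0.0327.
ω = √0.0327 = 0.181 per day, hence T = 2π/ω ≈ 34.8 days.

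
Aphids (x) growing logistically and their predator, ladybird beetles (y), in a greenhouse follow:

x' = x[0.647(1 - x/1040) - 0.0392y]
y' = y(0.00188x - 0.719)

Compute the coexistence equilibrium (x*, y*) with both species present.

From dy/dt = 0 with y > 0: 0.00188x* = 0.719, so x* = 382.
Substitute into dx/dt = 0: 0.647(1 - 382/1040) = 0.0392y*.
The bracket is 0.632, giving y* = 0.409/0.0392 = 10.4.

x* ≈ 382, y* ≈ 10.4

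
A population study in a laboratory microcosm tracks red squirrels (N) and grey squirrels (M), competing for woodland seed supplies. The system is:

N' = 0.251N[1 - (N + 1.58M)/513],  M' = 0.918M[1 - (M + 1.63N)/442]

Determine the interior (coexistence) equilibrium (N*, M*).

Setting both brackets to zero gives the nullclines N + 1.58M = 513 and 1.63N + M = 442.
Substituting M = 442 - 1.63N into the first: N(1 - 1.58·1.63) = 513 - 1.58·442.
So N* = -185/-1.58 = 118, and then M* = 442 - 1.63·118 = 250.

N* ≈ 118, M* ≈ 250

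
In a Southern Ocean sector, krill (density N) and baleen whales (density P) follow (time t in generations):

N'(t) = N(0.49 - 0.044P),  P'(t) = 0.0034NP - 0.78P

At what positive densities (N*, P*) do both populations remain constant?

Set dP/dt = 0 with P > 0: 0.0034N - 0.78 = 0, so N* = 0.78/0.0034 = 229.
Set dN/dt = 0 with N > 0: 0.49 - 0.044P = 0, so P* = 0.49/0.044 = 11.1.

N* ≈ 229, P* ≈ 11.1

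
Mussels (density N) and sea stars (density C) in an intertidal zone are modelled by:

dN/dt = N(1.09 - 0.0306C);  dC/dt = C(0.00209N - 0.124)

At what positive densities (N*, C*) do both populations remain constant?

N* ≈ 59.3, C* ≈ 35.6

Set dC/dt = 0 with C > 0: 0.00209N - 0.124 = 0, so N* = 0.124/0.00209 = 59.3.
Set dN/dt = 0 with N > 0: 1.09 - 0.0306C = 0, so C* = 1.09/0.0306 = 35.6.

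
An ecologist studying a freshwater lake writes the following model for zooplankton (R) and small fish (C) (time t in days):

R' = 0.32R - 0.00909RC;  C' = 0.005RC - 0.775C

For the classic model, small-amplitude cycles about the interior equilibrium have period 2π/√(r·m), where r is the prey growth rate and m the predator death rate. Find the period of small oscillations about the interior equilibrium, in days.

Here r = 0.32 and m = 0.775, so r·m = 0.248.
ω = √0.248 = 0.498 per day, hence T = 2π/ω ≈ 12.6 days.

T ≈ 12.6 days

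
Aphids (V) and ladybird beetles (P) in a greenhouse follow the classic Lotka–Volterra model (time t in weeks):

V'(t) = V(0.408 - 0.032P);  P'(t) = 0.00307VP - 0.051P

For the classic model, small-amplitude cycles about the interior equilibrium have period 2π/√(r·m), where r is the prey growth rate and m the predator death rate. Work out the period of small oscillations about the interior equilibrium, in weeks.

Here r = 0.408 and m = 0.051, so r·m = 0.0208.
ω = √0.0208 = 0.144 per week, hence T = 2π/ω ≈ 43.6 weeks.

T ≈ 43.6 weeks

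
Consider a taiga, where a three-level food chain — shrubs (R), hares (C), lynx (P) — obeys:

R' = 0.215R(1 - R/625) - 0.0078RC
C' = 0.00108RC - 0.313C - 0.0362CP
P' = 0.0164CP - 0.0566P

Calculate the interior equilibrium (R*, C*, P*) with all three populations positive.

R* ≈ 547, C* ≈ 3.45, P* ≈ 7.67

From dP/dt = 0: 0.0164C* = 0.0566, so C* = 3.45.
From dR/dt = 0: 0.215(1 - R*/625) = 0.0078·3.45, giving R* = 625·(1 - 0.125) = 547.
From dC/dt = 0: 0.00108·547 - 0.313 = 0.0362P*, so P* = 0.277/0.0362 = 7.67.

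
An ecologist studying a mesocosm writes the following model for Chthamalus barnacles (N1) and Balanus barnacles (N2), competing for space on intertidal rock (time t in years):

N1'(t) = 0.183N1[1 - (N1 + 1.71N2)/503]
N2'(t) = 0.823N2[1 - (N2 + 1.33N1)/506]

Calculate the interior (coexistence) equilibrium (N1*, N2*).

Setting both brackets to zero gives the nullclines N1 + 1.71N2 = 503 and 1.33N1 + N2 = 506.
Substituting N2 = 506 - 1.33N1 into the first: N1(1 - 1.71·1.33) = 503 - 1.71·506.
So N1* = -362/-1.27 = 284, and then N2* = 506 - 1.33·284 = 128.

N1* ≈ 284, N2* ≈ 128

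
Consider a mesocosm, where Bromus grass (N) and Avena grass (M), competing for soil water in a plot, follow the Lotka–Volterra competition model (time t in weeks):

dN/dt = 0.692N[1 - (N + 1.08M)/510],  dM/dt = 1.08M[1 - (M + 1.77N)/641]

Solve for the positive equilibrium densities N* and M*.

N* ≈ 200, M* ≈ 287

Setting both brackets to zero gives the nullclines N + 1.08M = 510 and 1.77N + M = 641.
Substituting M = 641 - 1.77N into the first: N(1 - 1.08·1.77) = 510 - 1.08·641.
So N* = -182/-0.912 = 200, and then M* = 641 - 1.77·200 = 287.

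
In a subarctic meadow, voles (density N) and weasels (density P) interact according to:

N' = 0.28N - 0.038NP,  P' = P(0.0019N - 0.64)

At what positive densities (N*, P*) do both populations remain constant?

N* ≈ 337, P* ≈ 7.37

Set dP/dt = 0 with P > 0: 0.0019N - 0.64 = 0, so N* = 0.64/0.0019 = 337.
Set dN/dt = 0 with N > 0: 0.28 - 0.038P = 0, so P* = 0.28/0.038 = 7.37.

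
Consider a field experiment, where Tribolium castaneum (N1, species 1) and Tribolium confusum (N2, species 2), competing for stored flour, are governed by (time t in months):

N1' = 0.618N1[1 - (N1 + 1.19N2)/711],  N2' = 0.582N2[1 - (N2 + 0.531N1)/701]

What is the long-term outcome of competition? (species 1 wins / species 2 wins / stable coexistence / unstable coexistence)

Compare the nullcline intercepts: K1/α12 = 711/1.19 = 597 < K2 = 701; K2/α21 = 701/0.531 = 1320 > K1 = 711.
Since the inequalities point opposite ways, species 2 can invade but species 1 cannot.

species 2 excludes species 1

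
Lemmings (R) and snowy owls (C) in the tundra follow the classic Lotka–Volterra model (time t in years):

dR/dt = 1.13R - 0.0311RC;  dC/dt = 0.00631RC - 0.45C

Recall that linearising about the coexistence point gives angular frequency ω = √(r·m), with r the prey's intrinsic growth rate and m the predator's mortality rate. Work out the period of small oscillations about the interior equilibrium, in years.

T ≈ 8.81 years

Here r = 1.13 and m = 0.45, so r·m = 0.508.
ω = √0.508 = 0.713 per year, hence T = 2π/ω ≈ 8.81 years.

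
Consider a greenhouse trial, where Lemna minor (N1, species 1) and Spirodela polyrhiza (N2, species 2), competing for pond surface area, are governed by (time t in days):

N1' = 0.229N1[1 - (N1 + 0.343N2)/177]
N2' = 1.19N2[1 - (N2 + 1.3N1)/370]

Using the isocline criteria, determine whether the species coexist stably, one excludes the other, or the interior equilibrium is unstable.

Compare the nullcline intercepts: K1/α12 = 177/0.343 = 516 > K2 = 370; K2/α21 = 370/1.3 = 285 > K1 = 177.
Since both inequalities hold, each species can invade when rare, so the interior equilibrium is stable.

stable coexistence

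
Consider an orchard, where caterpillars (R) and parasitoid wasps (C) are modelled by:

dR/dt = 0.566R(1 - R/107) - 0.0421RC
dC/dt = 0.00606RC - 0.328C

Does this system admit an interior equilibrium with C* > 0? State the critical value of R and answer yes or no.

Threshold R = 54.1; K > 54.1, so yes, the predator persists.

The predator equation gives dC/dt > 0 only when R > 0.328/0.00606 = 54.1.
Without the predator, R → K = 107. Since 107 > 54.1, the predator can invade and persist.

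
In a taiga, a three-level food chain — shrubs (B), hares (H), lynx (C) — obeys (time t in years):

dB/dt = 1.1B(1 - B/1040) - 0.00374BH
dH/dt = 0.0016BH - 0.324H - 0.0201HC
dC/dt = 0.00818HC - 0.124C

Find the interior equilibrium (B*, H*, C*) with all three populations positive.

From dC/dt = 0: 0.00818H* = 0.124, so H* = 15.2.
From dB/dt = 0: 1.1(1 - B*/1040) = 0.00374·15.2, giving B* = 1040·(1 - 0.0515) = 986.
From dH/dt = 0: 0.0016·986 - 0.324 = 0.0201C*, so C* = 1.25/0.0201 = 62.4.

B* ≈ 986, H* ≈ 15.2, C* ≈ 62.4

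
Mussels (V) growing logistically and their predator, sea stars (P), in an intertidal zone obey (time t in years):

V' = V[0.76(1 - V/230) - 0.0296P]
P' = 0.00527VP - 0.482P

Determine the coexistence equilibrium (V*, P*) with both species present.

From dP/dt = 0 with P > 0: 0.00527V* = 0.482, so V* = 91.5.
Substitute into dV/dt = 0: 0.76(1 - 91.5/230) = 0.0296P*.
The bracket is 0.602, giving P* = 0.458/0.0296 = 15.5.

V* ≈ 91.5, P* ≈ 15.5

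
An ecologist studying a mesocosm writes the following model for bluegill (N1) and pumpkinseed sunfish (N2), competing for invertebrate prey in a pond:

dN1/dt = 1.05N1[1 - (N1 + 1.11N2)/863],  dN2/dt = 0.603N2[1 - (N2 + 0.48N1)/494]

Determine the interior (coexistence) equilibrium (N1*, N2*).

N1* ≈ 674, N2* ≈ 171

Setting both brackets to zero gives the nullclines N1 + 1.11N2 = 863 and 0.48N1 + N2 = 494.
Substituting N2 = 494 - 0.48N1 into the first: N1(1 - 1.11·0.48) = 863 - 1.11·494.
So N1* = 315/0.467 = 674, and then N2* = 494 - 0.48·674 = 171.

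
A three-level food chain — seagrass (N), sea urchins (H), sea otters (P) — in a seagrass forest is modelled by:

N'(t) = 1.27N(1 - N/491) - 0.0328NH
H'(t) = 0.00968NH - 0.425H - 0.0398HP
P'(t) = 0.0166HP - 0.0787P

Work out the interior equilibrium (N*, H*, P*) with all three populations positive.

N* ≈ 431, H* ≈ 4.74, P* ≈ 94.1

From dP/dt = 0: 0.0166H* = 0.0787, so H* = 4.74.
From dN/dt = 0: 1.27(1 - N*/491) = 0.0328·4.74, giving N* = 491·(1 - 0.122) = 431.
From dH/dt = 0: 0.00968·431 - 0.425 = 0.0398P*, so P* = 3.75/0.0398 = 94.1.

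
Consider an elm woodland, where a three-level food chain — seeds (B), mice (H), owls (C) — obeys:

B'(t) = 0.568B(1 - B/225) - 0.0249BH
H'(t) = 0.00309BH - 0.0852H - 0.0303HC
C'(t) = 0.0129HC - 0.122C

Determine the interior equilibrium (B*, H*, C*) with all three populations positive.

From dC/dt = 0: 0.0129H* = 0.122, so H* = 9.46.
From dB/dt = 0: 0.568(1 - B*/225) = 0.0249·9.46, giving B* = 225·(1 - 0.415) = 132.
From dH/dt = 0: 0.00309·132 - 0.0852 = 0.0303C*, so C* = 0.322/0.0303 = 10.6.

B* ≈ 132, H* ≈ 9.46, C* ≈ 10.6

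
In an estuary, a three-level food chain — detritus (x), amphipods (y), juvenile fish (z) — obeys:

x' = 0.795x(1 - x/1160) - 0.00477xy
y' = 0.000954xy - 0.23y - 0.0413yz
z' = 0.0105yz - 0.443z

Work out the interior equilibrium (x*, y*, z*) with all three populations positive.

x* ≈ 866, y* ≈ 42.2, z* ≈ 14.4

From dz/dt = 0: 0.0105y* = 0.443, so y* = 42.2.
From dx/dt = 0: 0.795(1 - x*/1160) = 0.00477·42.2, giving x* = 1160·(1 - 0.253) = 866.
From dy/dt = 0: 0.000954·866 - 0.23 = 0.0413z*, so z* = 0.597/0.0413 = 14.4.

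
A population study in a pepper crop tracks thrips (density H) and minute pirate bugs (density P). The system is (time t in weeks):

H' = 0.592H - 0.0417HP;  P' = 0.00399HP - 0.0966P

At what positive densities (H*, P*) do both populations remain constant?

H* ≈ 24.2, P* ≈ 14.2

Set dP/dt = 0 with P > 0: 0.00399H - 0.0966 = 0, so H* = 0.0966/0.00399 = 24.2.
Set dH/dt = 0 with H > 0: 0.592 - 0.0417P = 0, so P* = 0.592/0.0417 = 14.2.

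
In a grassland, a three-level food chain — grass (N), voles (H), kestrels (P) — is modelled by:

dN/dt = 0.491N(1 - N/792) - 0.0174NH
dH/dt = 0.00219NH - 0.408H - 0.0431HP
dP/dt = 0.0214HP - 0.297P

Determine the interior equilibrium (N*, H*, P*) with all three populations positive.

N* ≈ 402, H* ≈ 13.9, P* ≈ 11

From dP/dt = 0: 0.0214H* = 0.297, so H* = 13.9.
From dN/dt = 0: 0.491(1 - N*/792) = 0.0174·13.9, giving N* = 792·(1 - 0.492) = 402.
From dH/dt = 0: 0.00219·402 - 0.408 = 0.0431P*, so P* = 0.473/0.0431 = 11.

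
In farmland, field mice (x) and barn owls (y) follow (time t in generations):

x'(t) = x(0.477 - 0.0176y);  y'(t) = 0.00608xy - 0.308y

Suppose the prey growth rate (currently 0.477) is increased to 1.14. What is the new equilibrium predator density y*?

y* ≈ 64.8

At the interior fixed point, setting dx/dt = 0 with x > 0 fixes y* = (prey growth rate)/(xy coefficient) — independent of the other coefficients.
With the change, y* = 1.14/0.0176 = 64.8; it rises from 27.1.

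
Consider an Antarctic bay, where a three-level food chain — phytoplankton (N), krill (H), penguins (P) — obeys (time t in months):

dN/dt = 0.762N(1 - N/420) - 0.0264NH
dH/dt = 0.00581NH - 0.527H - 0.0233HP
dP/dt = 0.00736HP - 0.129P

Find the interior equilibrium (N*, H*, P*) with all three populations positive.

From dP/dt = 0: 0.00736H* = 0.129, so H* = 17.5.
From dN/dt = 0: 0.762(1 - N*/420) = 0.0264·17.5, giving N* = 420·(1 - 0.607) = 165.
From dH/dt = 0: 0.00581·165 - 0.527 = 0.0233P*, so P* = 0.431/0.0233 = 18.5.

N* ≈ 165, H* ≈ 17.5, P* ≈ 18.5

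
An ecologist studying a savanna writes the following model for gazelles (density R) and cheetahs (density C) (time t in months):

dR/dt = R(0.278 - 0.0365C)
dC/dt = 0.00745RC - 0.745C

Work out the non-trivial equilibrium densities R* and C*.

R* ≈ 100, C* ≈ 7.62

Set dC/dt = 0 with C > 0: 0.00745R - 0.745 = 0, so R* = 0.745/0.00745 = 100.
Set dR/dt = 0 with R > 0: 0.278 - 0.0365C = 0, so C* = 0.278/0.0365 = 7.62.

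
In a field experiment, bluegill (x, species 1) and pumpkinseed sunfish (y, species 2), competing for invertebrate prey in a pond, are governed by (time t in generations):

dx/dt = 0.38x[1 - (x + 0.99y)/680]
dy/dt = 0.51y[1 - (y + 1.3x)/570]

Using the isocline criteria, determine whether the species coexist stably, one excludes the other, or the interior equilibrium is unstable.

species 1 excludes species 2

Compare the nullcline intercepts: K1/α12 = 680/0.99 = 687 > K2 = 570; K2/α21 = 570/1.3 = 438 < K1 = 680.
Since the inequalities point opposite ways, species 1 can invade but species 2 cannot.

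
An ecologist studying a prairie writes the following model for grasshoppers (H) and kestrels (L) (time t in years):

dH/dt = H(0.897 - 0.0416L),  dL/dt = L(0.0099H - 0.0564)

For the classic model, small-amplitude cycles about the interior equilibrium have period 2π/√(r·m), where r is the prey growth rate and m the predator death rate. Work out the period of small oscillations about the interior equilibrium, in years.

Here r = 0.897 and m = 0.0564, so r·m = 0.0506.
ω = √0.0506 = 0.225 per year, hence T = 2π/ω ≈ 27.9 years.

T ≈ 27.9 years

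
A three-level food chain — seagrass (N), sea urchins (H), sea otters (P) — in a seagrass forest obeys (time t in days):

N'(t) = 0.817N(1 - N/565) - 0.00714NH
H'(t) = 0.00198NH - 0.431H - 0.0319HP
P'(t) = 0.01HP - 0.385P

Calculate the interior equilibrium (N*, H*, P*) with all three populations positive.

N* ≈ 375, H* ≈ 38.5, P* ≈ 9.76

From dP/dt = 0: 0.01H* = 0.385, so H* = 38.5.
From dN/dt = 0: 0.817(1 - N*/565) = 0.00714·38.5, giving N* = 565·(1 - 0.336) = 375.
From dH/dt = 0: 0.00198·375 - 0.431 = 0.0319P*, so P* = 0.311/0.0319 = 9.76.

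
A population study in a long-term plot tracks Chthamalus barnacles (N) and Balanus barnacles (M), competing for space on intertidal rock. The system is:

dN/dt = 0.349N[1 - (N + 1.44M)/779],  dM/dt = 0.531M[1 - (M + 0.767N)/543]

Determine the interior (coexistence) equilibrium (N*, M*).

Setting both brackets to zero gives the nullclines N + 1.44M = 779 and 0.767N + M = 543.
Substituting M = 543 - 0.767N into the first: N(1 - 1.44·0.767) = 779 - 1.44·543.
So N* = -2.92/-0.104 = 27.9, and then M* = 543 - 0.767·27.9 = 522.

N* ≈ 27.9, M* ≈ 522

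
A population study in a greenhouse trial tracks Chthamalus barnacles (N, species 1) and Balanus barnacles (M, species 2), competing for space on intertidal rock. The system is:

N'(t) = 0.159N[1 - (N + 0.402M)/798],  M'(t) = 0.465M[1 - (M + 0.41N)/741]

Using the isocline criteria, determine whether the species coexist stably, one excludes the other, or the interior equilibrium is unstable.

stable coexistence

Compare the nullcline intercepts: K1/α12 = 798/0.402 = 1990 > K2 = 741; K2/α21 = 741/0.41 = 1810 > K1 = 798.
Since both inequalities hold, each species can invade when rare, so the interior equilibrium is stable.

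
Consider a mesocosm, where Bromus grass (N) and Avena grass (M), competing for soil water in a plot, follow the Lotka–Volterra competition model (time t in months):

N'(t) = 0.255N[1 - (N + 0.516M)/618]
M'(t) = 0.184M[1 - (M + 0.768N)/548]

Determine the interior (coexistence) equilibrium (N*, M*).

N* ≈ 555, M* ≈ 122

Setting both brackets to zero gives the nullclines N + 0.516M = 618 and 0.768N + M = 548.
Substituting M = 548 - 0.768N into the first: N(1 - 0.516·0.768) = 618 - 0.516·548.
So N* = 335/0.604 = 555, and then M* = 548 - 0.768·555 = 122.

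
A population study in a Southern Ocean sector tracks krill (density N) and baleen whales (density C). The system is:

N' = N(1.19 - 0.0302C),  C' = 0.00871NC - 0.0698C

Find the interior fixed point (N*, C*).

N* ≈ 8.01, C* ≈ 39.4

Set dC/dt = 0 with C > 0: 0.00871N - 0.0698 = 0, so N* = 0.0698/0.00871 = 8.01.
Set dN/dt = 0 with N > 0: 1.19 - 0.0302C = 0, so C* = 1.19/0.0302 = 39.4.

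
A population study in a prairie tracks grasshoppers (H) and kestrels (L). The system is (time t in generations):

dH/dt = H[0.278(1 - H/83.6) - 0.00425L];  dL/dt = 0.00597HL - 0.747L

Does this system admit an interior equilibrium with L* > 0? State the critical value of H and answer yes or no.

Threshold H = 125; K < 125, so no, the predator goes extinct.

The predator equation gives dL/dt > 0 only when H > 0.747/0.00597 = 125.
Without the predator, H → K = 83.6. Since 83.6 < 125, the predator cannot invade.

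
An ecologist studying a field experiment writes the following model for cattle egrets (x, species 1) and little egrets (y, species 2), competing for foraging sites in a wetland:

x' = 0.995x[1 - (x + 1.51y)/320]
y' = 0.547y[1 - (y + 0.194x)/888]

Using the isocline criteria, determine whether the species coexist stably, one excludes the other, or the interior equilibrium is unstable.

Compare the nullcline intercepts: K1/α12 = 320/1.51 = 212 < K2 = 888; K2/α21 = 888/0.194 = 4580 > K1 = 320.
Since the inequalities point opposite ways, species 2 can invade but species 1 cannot.

species 2 excludes species 1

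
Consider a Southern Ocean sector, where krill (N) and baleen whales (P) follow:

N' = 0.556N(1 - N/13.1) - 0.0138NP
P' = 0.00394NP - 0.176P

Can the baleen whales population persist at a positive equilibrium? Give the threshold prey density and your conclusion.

The predator equation gives dP/dt > 0 only when N > 0.176/0.00394 = 44.7.
Without the predator, N → K = 13.1. Since 13.1 < 44.7, the predator cannot invade.

Threshold N = 44.7; K < 44.7, so no, the predator goes extinct.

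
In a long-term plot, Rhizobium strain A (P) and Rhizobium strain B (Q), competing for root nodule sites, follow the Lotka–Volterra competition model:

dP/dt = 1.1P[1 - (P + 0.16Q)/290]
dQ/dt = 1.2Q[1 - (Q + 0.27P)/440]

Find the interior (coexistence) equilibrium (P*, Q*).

P* ≈ 230, Q* ≈ 378

Setting both brackets to zero gives the nullclines P + 0.16Q = 290 and 0.27P + Q = 440.
Substituting Q = 440 - 0.27P into the first: P(1 - 0.16·0.27) = 290 - 0.16·440.
So P* = 220/0.957 = 230, and then Q* = 440 - 0.27·230 = 378.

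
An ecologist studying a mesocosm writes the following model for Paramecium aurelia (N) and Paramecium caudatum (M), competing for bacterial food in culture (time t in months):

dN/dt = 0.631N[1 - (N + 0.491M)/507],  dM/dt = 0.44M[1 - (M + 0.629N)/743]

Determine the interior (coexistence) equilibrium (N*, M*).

Setting both brackets to zero gives the nullclines N + 0.491M = 507 and 0.629N + M = 743.
Substituting M = 743 - 0.629N into the first: N(1 - 0.491·0.629) = 507 - 0.491·743.
So N* = 142/0.691 = 206, and then M* = 743 - 0.629·206 = 614.

N* ≈ 206, M* ≈ 614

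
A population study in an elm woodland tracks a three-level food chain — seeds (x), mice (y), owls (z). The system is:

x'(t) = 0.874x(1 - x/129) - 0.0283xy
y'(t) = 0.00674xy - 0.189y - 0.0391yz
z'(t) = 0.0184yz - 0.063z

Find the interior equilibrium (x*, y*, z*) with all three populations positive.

x* ≈ 115, y* ≈ 3.42, z* ≈ 14.9

From dz/dt = 0: 0.0184y* = 0.063, so y* = 3.42.
From dx/dt = 0: 0.874(1 - x*/129) = 0.0283·3.42, giving x* = 129·(1 - 0.111) = 115.
From dy/dt = 0: 0.00674·115 - 0.189 = 0.0391z*, so z* = 0.584/0.0391 = 14.9.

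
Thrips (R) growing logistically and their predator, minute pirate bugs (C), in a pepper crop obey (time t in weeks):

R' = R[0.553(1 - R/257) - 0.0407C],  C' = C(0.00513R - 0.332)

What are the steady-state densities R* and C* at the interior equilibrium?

From dC/dt = 0 with C > 0: 0.00513R* = 0.332, so R* = 64.7.
Substitute into dR/dt = 0: 0.553(1 - 64.7/257) = 0.0407C*.
The bracket is 0.748, giving C* = 0.414/0.0407 = 10.2.

R* ≈ 64.7, C* ≈ 10.2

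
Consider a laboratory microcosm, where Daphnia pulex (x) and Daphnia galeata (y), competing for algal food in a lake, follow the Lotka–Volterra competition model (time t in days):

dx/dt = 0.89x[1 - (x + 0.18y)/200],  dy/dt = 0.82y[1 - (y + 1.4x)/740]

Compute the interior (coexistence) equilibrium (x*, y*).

Setting both brackets to zero gives the nullclines x + 0.18y = 200 and 1.4x + y = 740.
Substituting y = 740 - 1.4x into the first: x(1 - 0.18·1.4) = 200 - 0.18·740.
So x* = 66.8/0.748 = 89.3, and then y* = 740 - 1.4·89.3 = 615.

x* ≈ 89.3, y* ≈ 615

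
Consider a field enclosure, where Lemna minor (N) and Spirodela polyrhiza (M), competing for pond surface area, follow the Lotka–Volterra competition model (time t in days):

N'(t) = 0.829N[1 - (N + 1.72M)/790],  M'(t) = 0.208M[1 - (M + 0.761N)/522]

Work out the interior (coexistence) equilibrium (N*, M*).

Setting both brackets to zero gives the nullclines N + 1.72M = 790 and 0.761N + M = 522.
Substituting M = 522 - 0.761N into the first: N(1 - 1.72·0.761) = 790 - 1.72·522.
So N* = -108/-0.309 = 349, and then M* = 522 - 0.761·349 = 256.

N* ≈ 349, M* ≈ 256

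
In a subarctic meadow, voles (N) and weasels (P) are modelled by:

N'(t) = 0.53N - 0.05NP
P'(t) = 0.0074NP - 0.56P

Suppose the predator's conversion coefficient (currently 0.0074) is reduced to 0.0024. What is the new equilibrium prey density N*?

N* ≈ 233

At the interior fixed point, setting dP/dt = 0 with P > 0 fixes N* = (predator death rate)/(NP coefficient) — independent of the other coefficients.
With the change, N* = 0.56/0.0024 = 233; it rises from 75.7.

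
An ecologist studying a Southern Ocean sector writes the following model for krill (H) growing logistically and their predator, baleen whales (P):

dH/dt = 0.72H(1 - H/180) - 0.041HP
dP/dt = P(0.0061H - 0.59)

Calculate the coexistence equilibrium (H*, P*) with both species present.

From dP/dt = 0 with P > 0: 0.0061H* = 0.59, so H* = 96.7.
Substitute into dH/dt = 0: 0.72(1 - 96.7/180) = 0.041P*.
The bracket is 0.463, giving P* = 0.333/0.041 = 8.12.

H* ≈ 96.7, P* ≈ 8.12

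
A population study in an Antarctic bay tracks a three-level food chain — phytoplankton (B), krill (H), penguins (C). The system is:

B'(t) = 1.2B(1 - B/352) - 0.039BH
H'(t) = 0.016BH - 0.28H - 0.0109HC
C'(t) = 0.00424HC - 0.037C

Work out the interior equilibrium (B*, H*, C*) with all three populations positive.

B* ≈ 252, H* ≈ 8.73, C* ≈ 344

From dC/dt = 0: 0.00424H* = 0.037, so H* = 8.73.
From dB/dt = 0: 1.2(1 - B*/352) = 0.039·8.73, giving B* = 352·(1 - 0.284) = 252.
From dH/dt = 0: 0.016·252 - 0.28 = 0.0109C*, so C* = 3.75/0.0109 = 344.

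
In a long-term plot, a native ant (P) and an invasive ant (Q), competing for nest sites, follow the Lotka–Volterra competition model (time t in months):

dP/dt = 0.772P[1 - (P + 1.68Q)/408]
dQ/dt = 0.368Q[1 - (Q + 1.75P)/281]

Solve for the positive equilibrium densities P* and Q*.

P* ≈ 33, Q* ≈ 223

Setting both brackets to zero gives the nullclines P + 1.68Q = 408 and 1.75P + Q = 281.
Substituting Q = 281 - 1.75P into the first: P(1 - 1.68·1.75) = 408 - 1.68·281.
So P* = -64.1/-1.94 = 33, and then Q* = 281 - 1.75·33 = 223.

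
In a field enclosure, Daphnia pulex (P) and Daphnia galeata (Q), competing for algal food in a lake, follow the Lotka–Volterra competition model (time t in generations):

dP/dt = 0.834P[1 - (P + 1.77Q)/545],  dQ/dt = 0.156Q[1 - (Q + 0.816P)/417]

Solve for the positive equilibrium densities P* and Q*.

Setting both brackets to zero gives the nullclines P + 1.77Q = 545 and 0.816P + Q = 417.
Substituting Q = 417 - 0.816P into the first: P(1 - 1.77·0.816) = 545 - 1.77·417.
So P* = -193/-0.444 = 435, and then Q* = 417 - 0.816·435 = 62.4.

P* ≈ 435, Q* ≈ 62.4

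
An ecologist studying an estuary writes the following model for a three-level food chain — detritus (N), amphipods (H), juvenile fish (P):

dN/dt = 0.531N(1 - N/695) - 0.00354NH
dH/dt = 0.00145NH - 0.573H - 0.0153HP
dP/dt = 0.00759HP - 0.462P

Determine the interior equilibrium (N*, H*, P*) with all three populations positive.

N* ≈ 413, H* ≈ 60.9, P* ≈ 1.69

From dP/dt = 0: 0.00759H* = 0.462, so H* = 60.9.
From dN/dt = 0: 0.531(1 - N*/695) = 0.00354·60.9, giving N* = 695·(1 - 0.406) = 413.
From dH/dt = 0: 0.00145·413 - 0.573 = 0.0153P*, so P* = 0.0258/0.0153 = 1.69.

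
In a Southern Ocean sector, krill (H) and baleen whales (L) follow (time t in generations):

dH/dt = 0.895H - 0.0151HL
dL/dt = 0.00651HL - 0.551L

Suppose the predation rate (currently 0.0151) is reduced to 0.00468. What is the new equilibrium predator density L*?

At the interior fixed point, setting dH/dt = 0 with H > 0 fixes L* = (prey growth rate)/(HL coefficient) — independent of the other coefficients.
With the change, L* = 0.895/0.00468 = 191; it rises from 59.3.

L* ≈ 191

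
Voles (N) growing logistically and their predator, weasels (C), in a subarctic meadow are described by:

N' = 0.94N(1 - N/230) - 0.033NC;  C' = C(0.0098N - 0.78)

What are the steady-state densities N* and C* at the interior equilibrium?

N* ≈ 79.6, C* ≈ 18.6

From dC/dt = 0 with C > 0: 0.0098N* = 0.78, so N* = 79.6.
Substitute into dN/dt = 0: 0.94(1 - 79.6/230) = 0.033C*.
The bracket is 0.654, giving C* = 0.615/0.033 = 18.6.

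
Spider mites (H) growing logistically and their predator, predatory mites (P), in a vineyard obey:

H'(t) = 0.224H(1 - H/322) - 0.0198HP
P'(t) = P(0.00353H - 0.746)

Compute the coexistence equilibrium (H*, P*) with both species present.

H* ≈ 211, P* ≈ 3.89

From dP/dt = 0 with P > 0: 0.00353H* = 0.746, so H* = 211.
Substitute into dH/dt = 0: 0.224(1 - 211/322) = 0.0198P*.
The bracket is 0.344, giving P* = 0.077/0.0198 = 3.89.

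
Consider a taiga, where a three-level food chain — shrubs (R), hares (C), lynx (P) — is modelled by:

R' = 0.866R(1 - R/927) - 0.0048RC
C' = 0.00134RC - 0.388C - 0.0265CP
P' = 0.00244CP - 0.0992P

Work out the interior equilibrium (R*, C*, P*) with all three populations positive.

From dP/dt = 0: 0.00244C* = 0.0992, so C* = 40.7.
From dR/dt = 0: 0.866(1 - R*/927) = 0.0048·40.7, giving R* = 927·(1 - 0.225) = 718.
From dC/dt = 0: 0.00134·718 - 0.388 = 0.0265P*, so P* = 0.574/0.0265 = 21.7.

R* ≈ 718, C* ≈ 40.7, P* ≈ 21.7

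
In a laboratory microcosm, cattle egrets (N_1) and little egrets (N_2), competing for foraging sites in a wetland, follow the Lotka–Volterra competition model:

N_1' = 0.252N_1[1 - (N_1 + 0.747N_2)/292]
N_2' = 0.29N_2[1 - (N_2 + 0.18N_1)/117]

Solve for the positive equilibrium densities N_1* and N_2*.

N_1* ≈ 236, N_2* ≈ 74.5

Setting both brackets to zero gives the nullclines N_1 + 0.747N_2 = 292 and 0.18N_1 + N_2 = 117.
Substituting N_2 = 117 - 0.18N_1 into the first: N_1(1 - 0.747·0.18) = 292 - 0.747·117.
So N_1* = 205/0.866 = 236, and then N_2* = 117 - 0.18·236 = 74.5.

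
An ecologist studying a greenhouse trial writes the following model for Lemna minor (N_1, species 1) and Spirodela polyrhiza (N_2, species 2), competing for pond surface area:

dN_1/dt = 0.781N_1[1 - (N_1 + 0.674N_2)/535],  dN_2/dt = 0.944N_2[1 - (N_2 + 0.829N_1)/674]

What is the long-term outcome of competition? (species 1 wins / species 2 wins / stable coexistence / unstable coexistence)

Compare the nullcline intercepts: K1/α12 = 535/0.674 = 794 > K2 = 674; K2/α21 = 674/0.829 = 813 > K1 = 535.
Since both inequalities hold, each species can invade when rare, so the interior equilibrium is stable.

stable coexistence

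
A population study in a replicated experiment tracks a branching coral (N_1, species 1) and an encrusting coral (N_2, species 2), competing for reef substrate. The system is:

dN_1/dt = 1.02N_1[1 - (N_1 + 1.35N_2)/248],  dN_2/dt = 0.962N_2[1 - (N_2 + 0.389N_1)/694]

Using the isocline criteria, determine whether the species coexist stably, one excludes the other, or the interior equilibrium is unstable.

species 2 excludes species 1

Compare the nullcline intercepts: K1/α12 = 248/1.35 = 184 < K2 = 694; K2/α21 = 694/0.389 = 1780 > K1 = 248.
Since the inequalities point opposite ways, species 2 can invade but species 1 cannot.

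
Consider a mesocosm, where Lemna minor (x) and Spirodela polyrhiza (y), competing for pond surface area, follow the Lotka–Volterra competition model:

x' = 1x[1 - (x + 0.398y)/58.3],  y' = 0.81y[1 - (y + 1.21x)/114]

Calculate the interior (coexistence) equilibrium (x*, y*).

x* ≈ 24.9, y* ≈ 83.8

Setting both brackets to zero gives the nullclines x + 0.398y = 58.3 and 1.21x + y = 114.
Substituting y = 114 - 1.21x into the first: x(1 - 0.398·1.21) = 58.3 - 0.398·114.
So x* = 12.9/0.518 = 24.9, and then y* = 114 - 1.21·24.9 = 83.8.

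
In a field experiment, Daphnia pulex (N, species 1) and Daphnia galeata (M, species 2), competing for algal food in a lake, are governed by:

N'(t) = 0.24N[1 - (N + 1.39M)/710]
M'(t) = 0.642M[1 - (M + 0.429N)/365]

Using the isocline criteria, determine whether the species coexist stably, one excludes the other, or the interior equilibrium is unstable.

stable coexistence

Compare the nullcline intercepts: K1/α12 = 710/1.39 = 511 > K2 = 365; K2/α21 = 365/0.429 = 851 > K1 = 710.
Since both inequalities hold, each species can invade when rare, so the interior equilibrium is stable.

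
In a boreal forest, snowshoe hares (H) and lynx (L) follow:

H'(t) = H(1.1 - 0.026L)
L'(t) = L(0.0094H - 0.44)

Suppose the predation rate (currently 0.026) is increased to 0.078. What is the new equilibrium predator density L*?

L* ≈ 14.1

At the interior fixed point, setting dH/dt = 0 with H > 0 fixes L* = (prey growth rate)/(HL coefficient) — independent of the other coefficients.
With the change, L* = 1.1/0.078 = 14.1; it falls from 42.3.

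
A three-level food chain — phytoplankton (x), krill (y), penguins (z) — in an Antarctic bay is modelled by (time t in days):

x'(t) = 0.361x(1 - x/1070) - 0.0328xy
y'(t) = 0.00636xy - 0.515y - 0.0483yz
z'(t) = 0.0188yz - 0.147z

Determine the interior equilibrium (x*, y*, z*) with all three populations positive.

x* ≈ 310, y* ≈ 7.82, z* ≈ 30.1

From dz/dt = 0: 0.0188y* = 0.147, so y* = 7.82.
From dx/dt = 0: 0.361(1 - x*/1070) = 0.0328·7.82, giving x* = 1070·(1 - 0.71) = 310.
From dy/dt = 0: 0.00636·310 - 0.515 = 0.0483z*, so z* = 1.46/0.0483 = 30.1.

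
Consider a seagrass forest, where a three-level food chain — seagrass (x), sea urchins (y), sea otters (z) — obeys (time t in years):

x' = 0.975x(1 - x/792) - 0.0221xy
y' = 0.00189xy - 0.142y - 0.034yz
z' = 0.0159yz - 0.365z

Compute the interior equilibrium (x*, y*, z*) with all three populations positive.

x* ≈ 380, y* ≈ 23, z* ≈ 16.9

From dz/dt = 0: 0.0159y* = 0.365, so y* = 23.
From dx/dt = 0: 0.975(1 - x*/792) = 0.0221·23, giving x* = 792·(1 - 0.52) = 380.
From dy/dt = 0: 0.00189·380 - 0.142 = 0.034z*, so z* = 0.576/0.034 = 16.9.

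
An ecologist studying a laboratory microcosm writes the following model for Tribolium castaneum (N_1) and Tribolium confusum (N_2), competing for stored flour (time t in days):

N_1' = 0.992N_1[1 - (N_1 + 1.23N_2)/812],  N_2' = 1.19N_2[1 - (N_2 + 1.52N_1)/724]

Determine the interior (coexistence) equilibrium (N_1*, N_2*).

N_1* ≈ 90.3, N_2* ≈ 587

Setting both brackets to zero gives the nullclines N_1 + 1.23N_2 = 812 and 1.52N_1 + N_2 = 724.
Substituting N_2 = 724 - 1.52N_1 into the first: N_1(1 - 1.23·1.52) = 812 - 1.23·724.
So N_1* = -78.5/-0.87 = 90.3, and then N_2* = 724 - 1.52·90.3 = 587.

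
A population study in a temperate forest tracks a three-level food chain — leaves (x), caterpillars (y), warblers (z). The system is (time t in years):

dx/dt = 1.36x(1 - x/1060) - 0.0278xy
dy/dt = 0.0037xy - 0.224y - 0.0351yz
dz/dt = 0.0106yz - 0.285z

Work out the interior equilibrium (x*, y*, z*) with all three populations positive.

x* ≈ 477, y* ≈ 26.9, z* ≈ 43.9

From dz/dt = 0: 0.0106y* = 0.285, so y* = 26.9.
From dx/dt = 0: 1.36(1 - x*/1060) = 0.0278·26.9, giving x* = 1060·(1 - 0.55) = 477.
From dy/dt = 0: 0.0037·477 - 0.224 = 0.0351z*, so z* = 1.54/0.0351 = 43.9.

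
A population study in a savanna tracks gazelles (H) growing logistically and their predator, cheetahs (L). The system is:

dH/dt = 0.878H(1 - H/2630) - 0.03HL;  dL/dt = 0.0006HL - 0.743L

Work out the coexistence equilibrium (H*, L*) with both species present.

H* ≈ 1240, L* ≈ 15.5

From dL/dt = 0 with L > 0: 0.0006H* = 0.743, so H* = 1240.
Substitute into dH/dt = 0: 0.878(1 - 1240/2630) = 0.03L*.
The bracket is 0.529, giving L* = 0.465/0.03 = 15.5.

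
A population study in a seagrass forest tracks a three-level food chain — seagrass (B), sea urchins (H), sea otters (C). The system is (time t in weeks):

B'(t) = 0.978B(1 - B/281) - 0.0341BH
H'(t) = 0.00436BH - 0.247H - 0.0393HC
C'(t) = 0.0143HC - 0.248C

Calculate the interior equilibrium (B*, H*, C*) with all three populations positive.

B* ≈ 111, H* ≈ 17.3, C* ≈ 6.04

From dC/dt = 0: 0.0143H* = 0.248, so H* = 17.3.
From dB/dt = 0: 0.978(1 - B*/281) = 0.0341·17.3, giving B* = 281·(1 - 0.605) = 111.
From dH/dt = 0: 0.00436·111 - 0.247 = 0.0393C*, so C* = 0.237/0.0393 = 6.04.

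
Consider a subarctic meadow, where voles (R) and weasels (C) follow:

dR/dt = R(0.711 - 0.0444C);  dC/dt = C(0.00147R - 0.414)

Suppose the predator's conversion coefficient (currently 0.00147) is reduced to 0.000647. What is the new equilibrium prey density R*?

R* ≈ 640

At the interior fixed point, setting dC/dt = 0 with C > 0 fixes R* = (predator death rate)/(RC coefficient) — independent of the other coefficients.
With the change, R* = 0.414/0.000647 = 640; it rises from 282.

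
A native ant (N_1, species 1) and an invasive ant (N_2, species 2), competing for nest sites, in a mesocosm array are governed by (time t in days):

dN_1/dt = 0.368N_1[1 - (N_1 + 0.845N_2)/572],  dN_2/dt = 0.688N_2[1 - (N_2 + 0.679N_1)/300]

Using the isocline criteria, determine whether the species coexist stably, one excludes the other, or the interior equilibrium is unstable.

species 1 excludes species 2

Compare the nullcline intercepts: K1/α12 = 572/0.845 = 677 > K2 = 300; K2/α21 = 300/0.679 = 442 < K1 = 572.
Since the inequalities point opposite ways, species 1 can invade but species 2 cannot.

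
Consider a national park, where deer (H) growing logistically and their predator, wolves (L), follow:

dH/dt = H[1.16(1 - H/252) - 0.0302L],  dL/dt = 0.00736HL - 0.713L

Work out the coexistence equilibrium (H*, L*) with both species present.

H* ≈ 96.9, L* ≈ 23.6

From dL/dt = 0 with L > 0: 0.00736H* = 0.713, so H* = 96.9.
Substitute into dH/dt = 0: 1.16(1 - 96.9/252) = 0.0302L*.
The bracket is 0.616, giving L* = 0.714/0.0302 = 23.6.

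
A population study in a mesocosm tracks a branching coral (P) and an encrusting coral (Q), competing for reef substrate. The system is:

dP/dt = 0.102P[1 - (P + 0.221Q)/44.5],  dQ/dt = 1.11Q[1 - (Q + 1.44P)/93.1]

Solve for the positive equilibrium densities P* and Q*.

P* ≈ 35.1, Q* ≈ 42.6

Setting both brackets to zero gives the nullclines P + 0.221Q = 44.5 and 1.44P + Q = 93.1.
Substituting Q = 93.1 - 1.44P into the first: P(1 - 0.221·1.44) = 44.5 - 0.221·93.1.
So P* = 23.9/0.682 = 35.1, and then Q* = 93.1 - 1.44·35.1 = 42.6.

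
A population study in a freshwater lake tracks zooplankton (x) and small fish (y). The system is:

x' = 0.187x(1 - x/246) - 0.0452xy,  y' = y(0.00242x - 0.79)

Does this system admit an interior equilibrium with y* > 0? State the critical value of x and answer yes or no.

The predator equation gives dy/dt > 0 only when x > 0.79/0.00242 = 326.
Without the predator, x → K = 246. Since 246 < 326, the predator cannot invade.

Threshold x = 326; K < 326, so no, the predator goes extinct.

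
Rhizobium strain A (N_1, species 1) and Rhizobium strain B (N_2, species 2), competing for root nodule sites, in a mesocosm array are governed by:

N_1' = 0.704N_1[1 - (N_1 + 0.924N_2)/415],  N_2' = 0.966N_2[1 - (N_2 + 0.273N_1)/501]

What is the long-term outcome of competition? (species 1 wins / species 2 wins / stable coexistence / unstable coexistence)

species 2 excludes species 1

Compare the nullcline intercepts: K1/α12 = 415/0.924 = 449 < K2 = 501; K2/α21 = 501/0.273 = 1840 > K1 = 415.
Since the inequalities point opposite ways, species 2 can invade but species 1 cannot.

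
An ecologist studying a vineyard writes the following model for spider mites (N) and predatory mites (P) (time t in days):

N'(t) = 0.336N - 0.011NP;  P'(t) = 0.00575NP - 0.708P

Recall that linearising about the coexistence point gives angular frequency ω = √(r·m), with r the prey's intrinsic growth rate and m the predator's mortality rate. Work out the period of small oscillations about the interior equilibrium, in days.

Here r = 0.336 and m = 0.708, so r·m = 0.238.
ω = √0.238 = 0.488 per day, hence T = 2π/ω ≈ 12.9 days.

T ≈ 12.9 days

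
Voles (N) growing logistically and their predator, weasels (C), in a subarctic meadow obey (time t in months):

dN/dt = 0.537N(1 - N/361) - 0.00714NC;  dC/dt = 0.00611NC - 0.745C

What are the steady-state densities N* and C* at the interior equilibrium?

From dC/dt = 0 with C > 0: 0.00611N* = 0.745, so N* = 122.
Substitute into dN/dt = 0: 0.537(1 - 122/361) = 0.00714C*.
The bracket is 0.662, giving C* = 0.356/0.00714 = 49.8.

N* ≈ 122, C* ≈ 49.8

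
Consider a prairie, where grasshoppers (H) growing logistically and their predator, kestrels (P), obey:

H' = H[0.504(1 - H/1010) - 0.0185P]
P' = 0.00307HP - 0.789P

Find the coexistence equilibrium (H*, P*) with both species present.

From dP/dt = 0 with P > 0: 0.00307H* = 0.789, so H* = 257.
Substitute into dH/dt = 0: 0.504(1 - 257/1010) = 0.0185P*.
The bracket is 0.746, giving P* = 0.376/0.0185 = 20.3.

H* ≈ 257, P* ≈ 20.3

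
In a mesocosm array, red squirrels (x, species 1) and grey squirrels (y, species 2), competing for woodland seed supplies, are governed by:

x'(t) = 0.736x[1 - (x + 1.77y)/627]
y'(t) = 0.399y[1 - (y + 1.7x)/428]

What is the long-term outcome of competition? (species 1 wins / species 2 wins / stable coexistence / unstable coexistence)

Compare the nullcline intercepts: K1/α12 = 627/1.77 = 354 < K2 = 428; K2/α21 = 428/1.7 = 252 < K1 = 627.
Since both are reversed, neither can invade when rare; the interior point is a saddle.

unstable coexistence (outcome depends on initial conditions)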